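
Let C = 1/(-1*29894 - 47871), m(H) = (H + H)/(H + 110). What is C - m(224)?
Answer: -17419527/12986755 ≈ -1.3413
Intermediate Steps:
m(H) = 2*H/(110 + H) (m(H) = (2*H)/(110 + H) = 2*H/(110 + H))
C = -1/77765 (C = 1/(-29894 - 47871) = 1/(-77765) = -1/77765 ≈ -1.2859e-5)
C - m(224) = -1/77765 - 2*224/(110 + 224) = -1/77765 - 2*224/334 = -1/77765 - 1*224/167 = -1/77765 - 224/167 = -17419527/12986755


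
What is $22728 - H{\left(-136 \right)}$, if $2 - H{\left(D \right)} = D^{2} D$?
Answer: $-2492730$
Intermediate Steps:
$H{\left(D \right)} = 2 - D^{3}$ ($H{\left(D \right)} = 2 - D^{2} D = 2 - D^{3}$)
$22728 - H{\left(-136 \right)} = 22728 - \left(2 - \left(-136\right)^{3}\right) = 22728 - \left(2 - -2515456\right) = 22728 - \left(2 + 2515456\right) = 22728 - 2515458 = -2492730$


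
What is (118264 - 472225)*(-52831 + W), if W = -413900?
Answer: 165204571491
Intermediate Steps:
(118264 - 472225)*(-52831 + W) = (118264 - 472225)*(-52831 - 413900) = -353961*(-466731) = 165204571491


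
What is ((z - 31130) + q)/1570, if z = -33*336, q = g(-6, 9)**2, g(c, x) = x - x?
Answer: -21109/785 ≈ -26.890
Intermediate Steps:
g(c, x) = 0
q = 0 (q = 0**2 = 0)
z = -11088
((z - 31130) + q)/1570 = ((-11088 - 31130) + 0)/1570 = (-42218 + 0)*(1/1570) = -42218*1/1570 = -21109/785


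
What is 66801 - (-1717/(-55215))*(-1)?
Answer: 3688418932/55215 ≈ 66801.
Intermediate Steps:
66801 - (-1717/(-55215))*(-1) = 66801 - (-1717*(-1/55215))*(-1) = 66801 - 1717*(-1)/55215 = 66801 - 1*(-1717/55215) = 66801 + 1717/55215 = 3688418932/55215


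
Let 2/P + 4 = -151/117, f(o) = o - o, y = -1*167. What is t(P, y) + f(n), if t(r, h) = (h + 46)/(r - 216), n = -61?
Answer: 74899/133938 ≈ 0.55921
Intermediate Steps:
y = -167
f(o) = 0
P = -234/619 (P = 2/(-4 - 151/117) = 2/(-619/117) = 2*(-117/619) = -234/619 ≈ -0.37803)
t(r, h) = (46 + h)/(-216 + r)
t(P, y) + f(n) = (46 - 167)/(-216 - 234/619) + 0 = -121/(-133938/619) + 0 = -619/133938*(-121) + 0 = 74899/133938 + 0 = 74899/133938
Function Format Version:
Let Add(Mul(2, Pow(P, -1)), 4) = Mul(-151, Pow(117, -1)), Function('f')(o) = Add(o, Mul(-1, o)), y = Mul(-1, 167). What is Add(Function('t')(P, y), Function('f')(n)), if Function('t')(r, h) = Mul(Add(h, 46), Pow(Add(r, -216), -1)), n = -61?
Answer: Rational(74899, 133938) ≈ 0.55921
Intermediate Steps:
y = -167
Function('f')(o) = 0
P = Rational(-234, 619) (P = Mul(2, Pow(Add(-4, Mul(-151, Pow(117, -1))), -1)) = Mul(2, Pow(Add(-4, Mul(-151, Rational(1, 117))), -1)) = Mul(2, Pow(Add(-4, Rational(-151, 117)), -1)) = Mul(2, Pow(Rational(-619, 117), -1)) = Mul(2, Rational(-117, 619)) = Rational(-234, 619) ≈ -0.37803)
Function('t')(r, h) = Mul(Pow(Add(-216, r), -1), Add(46, h)) (Function('t')(r, h) = Mul(Add(46, h), Pow(Add(-216, r), -1)) = Mul(Pow(Add(-216, r), -1), Add(46, h)))
Add(Function('t')(P, y), Function('f')(n)) = Add(Mul(Pow(Add(-216, Rational(-234, 619)), -1), Add(46, -167)), 0) = Add(Mul(Pow(Rational(-133938, 619), -1), -121), 0) = Add(Mul(Rational(-619, 133938), -121), 0) = Add(Rational(74899, 133938), 0) = Rational(74899, 133938)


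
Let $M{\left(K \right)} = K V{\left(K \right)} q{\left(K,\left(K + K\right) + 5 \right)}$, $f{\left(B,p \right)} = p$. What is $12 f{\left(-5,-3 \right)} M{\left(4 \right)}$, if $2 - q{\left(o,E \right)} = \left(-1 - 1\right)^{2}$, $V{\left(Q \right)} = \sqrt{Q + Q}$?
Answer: $576 \sqrt{2} \approx 814.59$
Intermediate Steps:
$V{\left(Q \right)} = \sqrt{2} \sqrt{Q}$ ($V{\left(Q \right)} = \sqrt{2 Q} = \sqrt{2} \sqrt{Q}$)
$q{\left(o,E \right)} = -2$ ($q{\left(o,E \right)} = 2 - \left(-1 - 1\right)^{2} = 2 - \left(-2\right)^{2} = 2 - 4 = -2$)
$M{\left(K \right)} = - 2 \sqrt{2} K^{\frac{3}{2}}$ ($M{\left(K \right)} = K \sqrt{2} \sqrt{K} \left(-2\right) = \sqrt{2} K^{\frac{3}{2}} \left(-2\right) = - 2 \sqrt{2} K^{\frac{3}{2}}$)
$12 f{\left(-5,-3 \right)} M{\left(4 \right)} = 12 \left(-3\right) \left(- 2 \sqrt{2} \cdot 4^{\frac{3}{2}}\right) = - 36 \left(\left(-2\right) \sqrt{2} \cdot 8\right) = - 36 \left(- 16 \sqrt{2}\right) = 576 \sqrt{2}$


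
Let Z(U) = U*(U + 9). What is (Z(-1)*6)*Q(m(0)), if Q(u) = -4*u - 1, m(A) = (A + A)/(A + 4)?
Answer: 48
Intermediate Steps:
m(A) = 2*A/(4 + A) (m(A) = (2*A)/(4 + A) = 2*A/(4 + A))
Q(u) = -1 - 4*u
Z(U) = U*(9 + U)
(Z(-1)*6)*Q(m(0)) = (-(9 - 1)*6)*(-1 - 8*0/(4 + 0)) = (-1*8*6)*(-1 - 8*0/4) = (-8*6)*(-1 - 8*0/4) = -48*(-1 - 4*0) = -48*(-1 + 0) = -48*(-1) = 48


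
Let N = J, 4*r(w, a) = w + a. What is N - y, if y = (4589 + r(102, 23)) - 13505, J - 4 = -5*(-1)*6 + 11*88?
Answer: 39547/4 ≈ 9886.8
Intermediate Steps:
J = 1002 (J = 4 + (-5*(-1)*6 + 11*88) = 4 + (5*6 + 968) = 4 + (30 + 968) = 4 + 998 = 1002)
r(w, a) = a/4 + w/4 (r(w, a) = (w + a)/4 = (a + w)/4 = a/4 + w/4)
N = 1002
y = -35539/4 (y = (4589 + ((¼)*23 + (¼)*102)) - 13505 = (4589 + (23/4 + 51/2)) - 13505 = (4589 + 125/4) - 13505 = 18481/4 - 13505 = -35539/4 ≈ -8884.8)
N - y = 1002 - 1*(-35539/4) = 1002 + 35539/4 = 39547/4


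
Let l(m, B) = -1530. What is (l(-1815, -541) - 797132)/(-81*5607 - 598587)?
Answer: 399331/526377 ≈ 0.75864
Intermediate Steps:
(l(-1815, -541) - 797132)/(-81*5607 - 598587) = (-1530 - 797132)/(-81*5607 - 598587) = -798662/(-454167 - 598587) = -798662/(-1052754) = -798662*(-1/1052754) = 399331/526377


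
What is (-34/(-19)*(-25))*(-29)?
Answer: 24650/19 ≈ 1297.4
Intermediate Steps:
(-34/(-19)*(-25))*(-29) = (-34*(-1/19)*(-25))*(-29) = ((34/19)*(-25))*(-29) = -850/19*(-29) = 24650/19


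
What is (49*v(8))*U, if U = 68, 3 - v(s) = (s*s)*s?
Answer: -1695988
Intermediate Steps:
v(s) = 3 - s³ (v(s) = 3 - s*s*s = 3 - s²*s = 3 - s³)
(49*v(8))*U = (49*(3 - 1*8³))*68 = (49*(3 - 1*512))*68 = (49*(3 - 512))*68 = (49*(-509))*68 = -24941*68 = -1695988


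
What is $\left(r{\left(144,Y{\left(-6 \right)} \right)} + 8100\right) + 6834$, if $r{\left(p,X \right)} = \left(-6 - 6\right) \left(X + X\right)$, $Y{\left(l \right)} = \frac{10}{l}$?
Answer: $14974$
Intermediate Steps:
$r{\left(p,X \right)} = - 24 X$ ($r{\left(p,X \right)} = - 12 \cdot 2 X = - 24 X$)
$\left(r{\left(144,Y{\left(-6 \right)} \right)} + 8100\right) + 6834 = \left(- 24 \frac{10}{-6} + 8100\right) + 6834 = \left(- 24 \cdot 10 \left(- \frac{1}{6}\right) + 8100\right) + 6834 = \left(\left(-24\right) \left(- \frac{5}{3}\right) + 8100\right) + 6834 = \left(40 + 8100\right) + 6834 = 8140 + 6834 = 14974$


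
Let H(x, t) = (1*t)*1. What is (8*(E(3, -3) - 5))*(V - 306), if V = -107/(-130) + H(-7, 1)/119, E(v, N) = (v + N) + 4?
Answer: 18883828/7735 ≈ 2441.3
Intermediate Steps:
E(v, N) = 4 + N + v (E(v, N) = (N + v) + 4 = 4 + N + v)
H(x, t) = t (H(x, t) = t*1 = t)
V = 12863/15470 (V = -107/(-130) + 1/119 = -107*(-1/130) + 1*(1/119) = 107/130 + 1/119 = 12863/15470 ≈ 0.83148)
(8*(E(3, -3) - 5))*(V - 306) = (8*((4 - 3 + 3) - 5))*(12863/15470 - 306) = (8*(4 - 5))*(-4720957/15470) = (8*(-1))*(-4720957/15470) = -8*(-4720957/15470) = 18883828/7735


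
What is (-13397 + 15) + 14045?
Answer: 663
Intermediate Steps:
(-13397 + 15) + 14045 = -13382 + 14045 = 663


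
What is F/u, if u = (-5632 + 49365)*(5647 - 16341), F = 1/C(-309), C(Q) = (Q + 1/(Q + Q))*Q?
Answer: -1/44654854948013 ≈ -2.2394e-14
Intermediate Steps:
C(Q) = Q*(Q + 1/(2*Q)) (C(Q) = (Q + 1/(2*Q))*Q = Q*(Q + 1/(2*Q)))
F = 2/190963 (F = 1/(½ + (-309)²) = 1/(½ + 95481) = 1/(190963/2) = 2/190963 ≈ 1.0473e-5)
u = -467680702 (u = 43733*(-10694) = -467680702)
F/u = (2/190963)/(-467680702) = (2/190963)*(-1/467680702) = -1/44654854948013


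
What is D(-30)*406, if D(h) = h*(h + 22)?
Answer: 97440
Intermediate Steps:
D(h) = h*(22 + h)
D(-30)*406 = -30*(22 - 30)*406 = -30*(-8)*406 = 240*406 = 97440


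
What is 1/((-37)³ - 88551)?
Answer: -1/139204 ≈ -7.1837e-6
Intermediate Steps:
1/((-37)³ - 88551) = 1/(-50653 - 88551) = 1/(-139204) = -1/139204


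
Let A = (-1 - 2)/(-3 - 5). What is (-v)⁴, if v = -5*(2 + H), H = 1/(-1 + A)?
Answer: 16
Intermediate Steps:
A = 3/8 (A = -3/(-8) = -3*(-⅛) = 3/8 ≈ 0.37500)
H = -8/5 (H = 1/(-1 + 3/8) = 1/(-5/8) = -8/5 ≈ -1.6000)
v = -2 (v = -5*(2 - 8/5) = -5*⅖ = -2)
(-v)⁴ = (-1*(-2))⁴ = 2⁴ = 16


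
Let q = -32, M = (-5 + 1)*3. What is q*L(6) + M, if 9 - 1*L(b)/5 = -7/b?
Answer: -4916/3 ≈ -1638.7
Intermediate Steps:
M = -12 (M = -4*3 = -12)
L(b) = 45 + 35/b (L(b) = 45 - (-35)/b = 45 + 35/b)
q*L(6) + M = -32*(45 + 35/6) - 12 = -32*305/6 - 12 = -4880/3 - 12 = -4916/3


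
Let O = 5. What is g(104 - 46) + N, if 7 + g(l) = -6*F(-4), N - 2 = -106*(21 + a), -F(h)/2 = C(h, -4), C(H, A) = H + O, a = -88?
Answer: 7109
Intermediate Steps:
C(H, A) = 5 + H (C(H, A) = H + 5 = 5 + H)
F(h) = -10 - 2*h (F(h) = -2*(5 + h) = -10 - 2*h)
N = 7104 (N = 2 - 106*(21 - 88) = 2 - 106*(-67) = 2 + 7102 = 7104)
g(l) = 5 (g(l) = -7 - 6*(-10 - 2*(-4)) = -7 - 6*(-10 + 8) = -7 - 6*(-2) = -7 + 12 = 5)
g(104 - 46) + N = 5 + 7104 = 7109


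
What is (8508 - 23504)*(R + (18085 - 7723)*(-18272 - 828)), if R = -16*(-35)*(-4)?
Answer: 2967954934240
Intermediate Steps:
R = -2240 (R = 560*(-4) = -2240)
(8508 - 23504)*(R + (18085 - 7723)*(-18272 - 828)) = (8508 - 23504)*(-2240 + (18085 - 7723)*(-18272 - 828)) = -14996*(-2240 + 10362*(-19100)) = -14996*(-2240 - 197914200) = -14996*(-197916440) = 2967954934240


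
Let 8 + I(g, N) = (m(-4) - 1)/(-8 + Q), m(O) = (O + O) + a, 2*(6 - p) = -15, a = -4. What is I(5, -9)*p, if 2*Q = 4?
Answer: -315/4 ≈ -78.750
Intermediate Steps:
Q = 2 (Q = (1/2)*4 = 2)
p = 27/2 (p = 6 - 1/2*(-15) = 6 + 15/2 = 27/2 ≈ 13.500)
m(O) = -4 + 2*O (m(O) = (O + O) - 4 = 2*O - 4 = -4 + 2*O)
I(g, N) = -35/6 (I(g, N) = -8 + ((-4 + 2*(-4)) - 1)/(-8 + 2) = -8 + ((-4 - 8) - 1)/(-6) = -8 + (-12 - 1)*(-1/6) = -8 - 13*(-1/6) = -8 + 13/6 = -35/6)
I(5, -9)*p = -35/6*27/2 = -315/4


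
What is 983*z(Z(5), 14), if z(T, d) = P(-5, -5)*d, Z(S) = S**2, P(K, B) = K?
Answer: -68810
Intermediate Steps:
z(T, d) = -5*d
983*z(Z(5), 14) = 983*(-5*14) = 983*(-70) = -68810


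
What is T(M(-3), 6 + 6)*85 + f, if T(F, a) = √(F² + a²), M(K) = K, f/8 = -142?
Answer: -1136 + 255*√17 ≈ -84.608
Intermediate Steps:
f = -1136 (f = 8*(-142) = -1136)
T(M(-3), 6 + 6)*85 + f = √((-3)² + (6 + 6)²)*85 - 1136 = √(9 + 12²)*85 - 1136 = √(9 + 144)*85 - 1136 = √153*85 - 1136 = (3*√17)*85 - 1136 = 255*√17 - 1136 = -1136 + 255*√17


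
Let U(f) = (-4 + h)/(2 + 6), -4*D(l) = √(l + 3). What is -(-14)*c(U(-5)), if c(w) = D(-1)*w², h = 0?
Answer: -7*√2/8 ≈ -1.2374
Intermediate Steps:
D(l) = -√(3 + l)/4 (D(l) = -√(l + 3)/4 = -√(3 + l)/4)
U(f) = -½ (U(f) = (-4 + 0)/(2 + 6) = -4/8 = -4*⅛ = -½)
c(w) = -√2*w²/4 (c(w) = (-√(3 - 1)/4)*w² = (-√2/4)*w² = -√2*w²/4)
-(-14)*c(U(-5)) = -(-14)*(-√2*(-½)²/4) = -(-14)*(-¼*√2*¼) = -(-14)*(-√2/16) = -7*√2/8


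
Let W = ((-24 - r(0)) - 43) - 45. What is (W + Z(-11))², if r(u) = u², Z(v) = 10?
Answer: 10404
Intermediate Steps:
W = -112 (W = ((-24 - 1*0²) - 43) - 45 = ((-24 - 1*0) - 43) - 45 = ((-24 + 0) - 43) - 45 = (-24 - 43) - 45 = -67 - 45 = -112)
(W + Z(-11))² = (-112 + 10)² = (-102)² = 10404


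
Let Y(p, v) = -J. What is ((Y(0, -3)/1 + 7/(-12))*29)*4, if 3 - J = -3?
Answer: -2291/3 ≈ -763.67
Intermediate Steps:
J = 6 (J = 3 - 1*(-3) = 3 + 3 = 6)
Y(p, v) = -6 (Y(p, v) = -1*6 = -6)
((Y(0, -3)/1 + 7/(-12))*29)*4 = ((-6/1 + 7/(-12))*29)*4 = ((-6*1 + 7*(-1/12))*29)*4 = ((-6 - 7/12)*29)*4 = -79/12*29*4 = -2291/12*4 = -2291/3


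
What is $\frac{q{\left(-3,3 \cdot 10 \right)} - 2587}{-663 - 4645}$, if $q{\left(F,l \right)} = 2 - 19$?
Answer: $\frac{651}{1327} \approx 0.49058$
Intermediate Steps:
$q{\left(F,l \right)} = -17$
$\frac{q{\left(-3,3 \cdot 10 \right)} - 2587}{-663 - 4645} = \frac{-17 - 2587}{-663 - 4645} = - \frac{2604}{-5308} = \left(-2604\right) \left(- \frac{1}{5308}\right) = \frac{651}{1327}$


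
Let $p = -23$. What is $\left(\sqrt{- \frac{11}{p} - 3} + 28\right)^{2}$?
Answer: $\frac{\left(644 + i \sqrt{1334}\right)^{2}}{529} \approx 781.48 + 88.928 i$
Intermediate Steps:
$\left(\sqrt{- \frac{11}{p} - 3} + 28\right)^{2} = \left(\sqrt{- \frac{11}{-23} - 3} + 28\right)^{2} = \left(\sqrt{\left(-11\right) \left(- \frac{1}{23}\right) - 3} + 28\right)^{2} = \left(\sqrt{\frac{11}{23} - 3} + 28\right)^{2} = \left(\sqrt{- \frac{58}{23}} + 28\right)^{2} = \left(\frac{i \sqrt{1334}}{23} + 28\right)^{2} = \left(28 + \frac{i \sqrt{1334}}{23}\right)^{2}$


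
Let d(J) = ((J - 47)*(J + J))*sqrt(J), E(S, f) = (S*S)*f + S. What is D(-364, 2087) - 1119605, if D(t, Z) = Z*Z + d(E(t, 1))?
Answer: 3235964 + 767916829680*sqrt(273) ≈ 1.2688e+13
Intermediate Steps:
E(S, f) = S + f*S**2 (E(S, f) = S**2*f + S = f*S**2 + S = S + f*S**2)
d(J) = 2*J**(3/2)*(-47 + J) (d(J) = ((-47 + J)*(2*J))*sqrt(J) = (2*J*(-47 + J))*sqrt(J) = 2*J**(3/2)*(-47 + J))
D(t, Z) = Z**2 + 2*(t*(1 + t))**(3/2)*(-47 + t*(1 + t)) (D(t, Z) = Z*Z + 2*(t*(1 + t*1))**(3/2)*(-47 + t*(1 + t*1)) = Z**2 + 2*(t*(1 + t))**(3/2)*(-47 + t*(1 + t)))
D(-364, 2087) - 1119605 = (2087**2 + 2*(-364*(1 - 364))**(3/2)*(-47 - 364*(1 - 364))) - 1119605 = (4355569 + 2*(-364*(-363))**(3/2)*(-47 - 364*(-363))) - 1119605 = (4355569 + 2*132132**(3/2)*(-47 + 132132)) - 1119605 = (4355569 + 2*(2906904*sqrt(273))*132085) - 1119605 = (4355569 + 767916829680*sqrt(273)) - 1119605 = 3235964 + 767916829680*sqrt(273)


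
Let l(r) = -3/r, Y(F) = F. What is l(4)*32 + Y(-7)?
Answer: -31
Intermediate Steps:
l(4)*32 + Y(-7) = -3/4*32 - 7 = -3*¼*32 - 7 = -¾*32 - 7 = -24 - 7 = -31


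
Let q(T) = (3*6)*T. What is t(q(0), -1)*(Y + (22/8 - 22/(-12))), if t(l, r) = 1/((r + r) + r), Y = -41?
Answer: 437/36 ≈ 12.139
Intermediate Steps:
q(T) = 18*T
t(l, r) = 1/(3*r) (t(l, r) = 1/(2*r + r) = 1/(3*r))
t(q(0), -1)*(Y + (22/8 - 22/(-12))) = ((⅓)/(-1))*(-41 + (22/8 - 22/(-12))) = ((⅓)*(-1))*(-41 + (22*(⅛) - 22*(-1/12))) = -(-41 + (11/4 + 11/6))/3 = -(-41 + 55/12)/3 = -⅓*(-437/12) = 437/36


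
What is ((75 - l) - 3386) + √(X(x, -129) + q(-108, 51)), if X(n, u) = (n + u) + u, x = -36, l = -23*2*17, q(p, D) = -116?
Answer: -2529 + I*√410 ≈ -2529.0 + 20.248*I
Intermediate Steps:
l = -782 (l = -46*17 = -782)
X(n, u) = n + 2*u
((75 - l) - 3386) + √(X(x, -129) + q(-108, 51)) = ((75 - 1*(-782)) - 3386) + √((-36 + 2*(-129)) - 116) = ((75 + 782) - 3386) + √((-36 - 258) - 116) = (857 - 3386) + √(-294 - 116) = -2529 + √(-410) = -2529 + I*√410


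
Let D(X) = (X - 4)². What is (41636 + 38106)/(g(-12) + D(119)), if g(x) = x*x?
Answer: 79742/13369 ≈ 5.9647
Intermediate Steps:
D(X) = (-4 + X)²
g(x) = x²
(41636 + 38106)/(g(-12) + D(119)) = (41636 + 38106)/((-12)² + (-4 + 119)²) = 79742/(144 + 115²) = 79742/(144 + 13225) = 79742/13369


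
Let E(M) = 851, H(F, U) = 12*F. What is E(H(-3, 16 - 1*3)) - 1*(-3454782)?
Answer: 3455633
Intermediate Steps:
E(H(-3, 16 - 1*3)) - 1*(-3454782) = 851 - 1*(-3454782) = 851 + 3454782 = 3455633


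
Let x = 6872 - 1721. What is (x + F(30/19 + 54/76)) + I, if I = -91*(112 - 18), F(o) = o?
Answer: -129227/38 ≈ -3400.7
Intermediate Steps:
I = -8554 (I = -91*94 = -8554)
x = 5151
(x + F(30/19 + 54/76)) + I = (5151 + (30/19 + 54/76)) - 8554 = (5151 + (30*(1/19) + 54*(1/76))) - 8554 = (5151 + (30/19 + 27/38)) - 8554 = (5151 + 87/38) - 8554 = 195825/38 - 8554 = -129227/38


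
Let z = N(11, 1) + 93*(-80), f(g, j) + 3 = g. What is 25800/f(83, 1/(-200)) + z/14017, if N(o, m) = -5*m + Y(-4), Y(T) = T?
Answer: 9026067/28034 ≈ 321.97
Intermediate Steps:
N(o, m) = -4 - 5*m (N(o, m) = -5*m - 4 = -4 - 5*m)
f(g, j) = -3 + g
z = -7449 (z = (-4 - 5*1) + 93*(-80) = (-4 - 5) - 7440 = -9 - 7440 = -7449)
25800/f(83, 1/(-200)) + z/14017 = 25800/(-3 + 83) - 7449/14017 = 25800/80 - 7449*1/14017 = 25800*(1/80) - 7449/14017 = 645/2 - 7449/14017 = 9026067/28034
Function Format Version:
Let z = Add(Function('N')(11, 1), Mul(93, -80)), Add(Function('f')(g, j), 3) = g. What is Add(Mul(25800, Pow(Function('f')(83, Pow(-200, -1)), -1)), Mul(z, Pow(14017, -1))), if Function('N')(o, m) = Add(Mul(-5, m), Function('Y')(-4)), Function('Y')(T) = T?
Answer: Rational(9026067, 28034) ≈ 321.97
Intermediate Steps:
Function('N')(o, m) = Add(-4, Mul(-5, m)) (Function('N')(o, m) = Add(Mul(-5, m), -4) = Add(-4, Mul(-5, m)))
Function('f')(g, j) = Add(-3, g)
z = -7449 (z = Add(Add(-4, Mul(-5, 1)), Mul(93, -80)) = Add(Add(-4, -5), -7440) = Add(-9, -7440) = -7449)
Add(Mul(25800, Pow(Function('f')(83, Pow(-200, -1)), -1)), Mul(z, Pow(14017, -1))) = Add(Mul(25800, Pow(Add(-3, 83), -1)), Mul(-7449, Pow(14017, -1))) = Add(Mul(25800, Pow(80, -1)), Mul(-7449, Rational(1, 14017))) = Add(Mul(25800, Rational(1, 80)), Rational(-7449, 14017)) = Add(Rational(645, 2), Rational(-7449, 14017)) = Rational(9026067, 28034)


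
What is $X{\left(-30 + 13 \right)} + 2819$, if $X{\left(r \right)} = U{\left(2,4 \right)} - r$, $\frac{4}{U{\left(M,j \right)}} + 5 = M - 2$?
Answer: $\frac{14176}{5} \approx 2835.2$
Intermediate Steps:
$U{\left(M,j \right)} = \frac{4}{-7 + M}$ ($U{\left(M,j \right)} = \frac{4}{-5 + \left(M - 2\right)} = \frac{4}{-5 + \left(-2 + M\right)} = \frac{4}{-7 + M}$)
$X{\left(r \right)} = - \frac{4}{5} - r$ ($X{\left(r \right)} = \frac{4}{-7 + 2} - r = \frac{4}{-5} - r = 4 \left(- \frac{1}{5}\right) - r = - \frac{4}{5} - r$)
$X{\left(-30 + 13 \right)} + 2819 = \left(- \frac{4}{5} - \left(-30 + 13\right)\right) + 2819 = \left(- \frac{4}{5} - -17\right) + 2819 = \left(- \frac{4}{5} + 17\right) + 2819 = \frac{81}{5} + 2819 = \frac{14176}{5}$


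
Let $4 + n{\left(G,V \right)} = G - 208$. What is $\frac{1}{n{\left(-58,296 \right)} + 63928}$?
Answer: $\frac{1}{63658} \approx 1.5709 \cdot 10^{-5}$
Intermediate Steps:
$n{\left(G,V \right)} = -212 + G$ ($n{\left(G,V \right)} = -4 + \left(G - 208\right) = -4 + \left(-208 + G\right) = -212 + G$)
$\frac{1}{n{\left(-58,296 \right)} + 63928} = \frac{1}{\left(-212 - 58\right) + 63928} = \frac{1}{-270 + 63928} = \frac{1}{63658}$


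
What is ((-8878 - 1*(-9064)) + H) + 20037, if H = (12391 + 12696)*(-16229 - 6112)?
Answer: -560448444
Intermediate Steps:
H = -560468667 (H = 25087*(-22341) = -560468667)
((-8878 - 1*(-9064)) + H) + 20037 = ((-8878 - 1*(-9064)) - 560468667) + 20037 = ((-8878 + 9064) - 560468667) + 20037 = (186 - 560468667) + 20037 = -560468481 + 20037 = -560448444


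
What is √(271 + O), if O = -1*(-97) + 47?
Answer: √415 ≈ 20.372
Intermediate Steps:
O = 144 (O = 97 + 47 = 144)
√(271 + O) = √(271 + 144) = √415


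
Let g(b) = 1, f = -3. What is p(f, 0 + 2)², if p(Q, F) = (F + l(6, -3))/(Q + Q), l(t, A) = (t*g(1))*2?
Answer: 49/9 ≈ 5.4444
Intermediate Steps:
l(t, A) = 2*t (l(t, A) = (t*1)*2 = t*2 = 2*t)
p(Q, F) = (12 + F)/(2*Q) (p(Q, F) = (F + 2*6)/(Q + Q) = (F + 12)/((2*Q)) = (12 + F)*(1/(2*Q)) = (12 + F)/(2*Q))
p(f, 0 + 2)² = ((½)*(12 + (0 + 2))/(-3))² = ((½)*(-⅓)*(12 + 2))² = ((½)*(-⅓)*14)² = (-7/3)² = 49/9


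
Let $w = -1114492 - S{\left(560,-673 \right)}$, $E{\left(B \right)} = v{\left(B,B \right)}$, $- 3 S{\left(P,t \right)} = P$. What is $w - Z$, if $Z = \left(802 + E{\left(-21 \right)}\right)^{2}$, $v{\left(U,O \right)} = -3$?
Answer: $- \frac{5258119}{3} \approx -1.7527 \cdot 10^{6}$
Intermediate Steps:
$S{\left(P,t \right)} = - \frac{P}{3}$
$E{\left(B \right)} = -3$
$Z = 638401$ ($Z = \left(802 - 3\right)^{2} = 799^{2} = 638401$)
$w = - \frac{3342916}{3}$ ($w = -1114492 - \left(- \frac{1}{3}\right) 560 = -1114492 - - \frac{560}{3} = -1114492 + \frac{560}{3} = - \frac{3342916}{3} \approx -1.1143 \cdot 10^{6}$)
$w - Z = - \frac{3342916}{3} - 638401 = - \frac{5258119}{3}$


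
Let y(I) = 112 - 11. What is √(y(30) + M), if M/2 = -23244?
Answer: I*√46387 ≈ 215.38*I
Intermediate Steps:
y(I) = 101
M = -46488 (M = 2*(-23244) = -46488)
√(y(30) + M) = √(101 - 46488) = √(-46387) = I*√46387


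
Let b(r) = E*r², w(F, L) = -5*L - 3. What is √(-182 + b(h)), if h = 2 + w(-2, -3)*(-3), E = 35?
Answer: 7*√822 ≈ 200.69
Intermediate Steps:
w(F, L) = -3 - 5*L
h = -34 (h = 2 + (-3 - 5*(-3))*(-3) = 2 + (-3 + 15)*(-3) = 2 + 12*(-3) = 2 - 36 = -34)
b(r) = 35*r²
√(-182 + b(h)) = √(-182 + 35*(-34)²) = √(-182 + 35*1156) = √(-182 + 40460) = √40278 = 7*√822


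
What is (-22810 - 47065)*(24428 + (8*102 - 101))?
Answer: -1756867125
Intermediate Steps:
(-22810 - 47065)*(24428 + (8*102 - 101)) = -69875*(24428 + (816 - 101)) = -69875*(24428 + 715) = -69875*25143 = -1756867125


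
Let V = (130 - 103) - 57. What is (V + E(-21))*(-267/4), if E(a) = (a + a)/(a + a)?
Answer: 7743/4 ≈ 1935.8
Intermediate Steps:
E(a) = 1 (E(a) = (2*a)/((2*a)) = (2*a)*(1/(2*a)) = 1)
V = -30 (V = 27 - 57 = -30)
(V + E(-21))*(-267/4) = (-30 + 1)*(-267/4) = -(-2581)*3*(¼) = -(-2581)*3/4 = -29*(-267/4) = 7743/4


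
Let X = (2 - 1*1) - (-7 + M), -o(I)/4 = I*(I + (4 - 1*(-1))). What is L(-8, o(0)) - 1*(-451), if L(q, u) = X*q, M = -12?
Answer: 291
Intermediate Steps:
o(I) = -4*I*(5 + I) (o(I) = -4*I*(I + (4 - 1*(-1))) = -4*I*(I + (4 + 1)) = -4*I*(I + 5) = -4*I*(5 + I))
X = 20 (X = (2 - 1*1) - (-7 - 12) = (2 - 1) - 1*(-19) = 1 + 19 = 20)
L(q, u) = 20*q
L(-8, o(0)) - 1*(-451) = 20*(-8) - 1*(-451) = -160 + 451 = 291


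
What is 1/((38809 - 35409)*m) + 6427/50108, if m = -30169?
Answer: 164811726023/1284952014200 ≈ 0.12826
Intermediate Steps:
1/((38809 - 35409)*m) + 6427/50108 = 1/((38809 - 35409)*(-30169)) + 6427/50108 = -1/30169/3400 + 6427*(1/50108) = (1/3400)*(-1/30169) + 6427/50108 = -1/102574600 + 6427/50108 = 164811726023/1284952014200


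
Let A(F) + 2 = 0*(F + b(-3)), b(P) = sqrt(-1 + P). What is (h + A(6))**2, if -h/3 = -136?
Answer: 164836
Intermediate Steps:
h = 408 (h = -3*(-136) = 408)
A(F) = -2 (A(F) = -2 + 0*(F + sqrt(-1 - 3)) = -2 + 0*(F + sqrt(-4)) = -2 + 0*(F + 2*I) = -2 + 0 = -2)
(h + A(6))**2 = (408 - 2)**2 = 406**2 = 164836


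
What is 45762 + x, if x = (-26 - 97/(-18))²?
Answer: 14964529/324 ≈ 46187.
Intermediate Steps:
x = 137641/324 (x = (-26 - 97*(-1/18))² = (-26 + 97/18)² = (-371/18)² = 137641/324 ≈ 424.82)
45762 + x = 45762 + 137641/324 = 14964529/324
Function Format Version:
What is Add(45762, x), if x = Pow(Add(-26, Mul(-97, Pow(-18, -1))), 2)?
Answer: Rational(14964529, 324) ≈ 46187.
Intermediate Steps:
x = Rational(137641, 324) (x = Pow(Add(-26, Mul(-97, Rational(-1, 18))), 2) = Pow(Add(-26, Rational(97, 18)), 2) = Pow(Rational(-371, 18), 2) = Rational(137641, 324) ≈ 424.82)
Add(45762, x) = Add(45762, Rational(137641, 324)) = Rational(14964529, 324)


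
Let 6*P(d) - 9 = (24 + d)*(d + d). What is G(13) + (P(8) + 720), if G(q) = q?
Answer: 4919/6 ≈ 819.83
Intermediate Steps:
P(d) = 3/2 + d*(24 + d)/3 (P(d) = 3/2 + ((24 + d)*(d + d))/6 = 3/2 + ((24 + d)*(2*d))/6 = 3/2 + (2*d*(24 + d))/6 = 3/2 + d*(24 + d)/3)
G(13) + (P(8) + 720) = 13 + ((3/2 + 8*8 + (⅓)*8²) + 720) = 13 + ((3/2 + 64 + (⅓)*64) + 720) = 13 + ((3/2 + 64 + 64/3) + 720) = 13 + (521/6 + 720) = 13 + 4841/6 = 4919/6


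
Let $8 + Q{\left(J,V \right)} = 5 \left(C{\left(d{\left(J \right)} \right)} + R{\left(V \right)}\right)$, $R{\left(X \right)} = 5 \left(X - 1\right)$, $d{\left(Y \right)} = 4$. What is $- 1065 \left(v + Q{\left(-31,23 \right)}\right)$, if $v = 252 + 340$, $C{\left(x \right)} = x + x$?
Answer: $-1250310$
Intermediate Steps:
$C{\left(x \right)} = 2 x$
$R{\left(X \right)} = -5 + 5 X$ ($R{\left(X \right)} = 5 \left(-1 + X\right) = -5 + 5 X$)
$v = 592$
$Q{\left(J,V \right)} = 7 + 25 V$ ($Q{\left(J,V \right)} = -8 + 5 \left(2 \cdot 4 + \left(-5 + 5 V\right)\right) = -8 + 5 \left(8 + \left(-5 + 5 V\right)\right) = -8 + 5 \left(3 + 5 V\right) = -8 + \left(15 + 25 V\right) = 7 + 25 V$)
$- 1065 \left(v + Q{\left(-31,23 \right)}\right) = - 1065 \left(592 + \left(7 + 25 \cdot 23\right)\right) = - 1065 \left(592 + \left(7 + 575\right)\right) = - 1065 \left(592 + 582\right) = \left(-1065\right) 1174 = -1250310$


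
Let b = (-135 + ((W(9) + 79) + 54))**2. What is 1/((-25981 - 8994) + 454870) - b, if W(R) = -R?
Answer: -50807294/419895 ≈ -121.00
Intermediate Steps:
b = 121 (b = (-135 + ((-1*9 + 79) + 54))**2 = (-135 + ((-9 + 79) + 54))**2 = (-135 + (70 + 54))**2 = (-135 + 124)**2 = (-11)**2 = 121)
1/((-25981 - 8994) + 454870) - b = 1/((-25981 - 8994) + 454870) - 1*121 = 1/(-34975 + 454870) - 121 = 1/419895 - 121 = -50807294/419895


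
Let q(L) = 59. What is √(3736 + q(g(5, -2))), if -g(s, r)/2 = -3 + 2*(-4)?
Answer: √3795 ≈ 61.604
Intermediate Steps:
g(s, r) = 22 (g(s, r) = -2*(-3 + 2*(-4)) = -2*(-3 - 8) = -2*(-11) = 22)
√(3736 + q(g(5, -2))) = √(3736 + 59) = √3795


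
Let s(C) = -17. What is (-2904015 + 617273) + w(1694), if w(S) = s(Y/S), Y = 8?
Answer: -2286759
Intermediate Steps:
w(S) = -17
(-2904015 + 617273) + w(1694) = (-2904015 + 617273) - 17 = -2286742 - 17 = -2286759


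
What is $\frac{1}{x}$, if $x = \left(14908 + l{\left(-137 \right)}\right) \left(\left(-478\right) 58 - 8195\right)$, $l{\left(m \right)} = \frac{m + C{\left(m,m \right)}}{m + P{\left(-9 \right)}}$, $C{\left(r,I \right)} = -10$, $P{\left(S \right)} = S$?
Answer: $- \frac{146}{78185426085} \approx -1.8674 \cdot 10^{-9}$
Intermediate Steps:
$l{\left(m \right)} = \frac{-10 + m}{-9 + m}$ ($l{\left(m \right)} = \frac{m - 10}{m - 9} = \frac{-10 + m}{-9 + m}$)
$x = - \frac{78185426085}{146}$ ($x = \left(14908 + \frac{-10 - 137}{-9 - 137}\right) \left(\left(-478\right) 58 - 8195\right) = \left(14908 + \frac{1}{-146} \left(-147\right)\right) \left(-27724 - 8195\right) = \left(14908 - - \frac{147}{146}\right) \left(-35919\right) = \left(14908 + \frac{147}{146}\right) \left(-35919\right) = \frac{2176715}{146} \left(-35919\right) = - \frac{78185426085}{146} \approx -5.3552 \cdot 10^{8}$)
$\frac{1}{x} = \frac{1}{- \frac{78185426085}{146}} = - \frac{146}{78185426085}$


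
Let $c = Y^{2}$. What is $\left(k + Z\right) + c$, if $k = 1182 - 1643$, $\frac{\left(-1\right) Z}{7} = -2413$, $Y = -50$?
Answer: $18930$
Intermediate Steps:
$Z = 16891$ ($Z = \left(-7\right) \left(-2413\right) = 16891$)
$k = -461$
$c = 2500$ ($c = \left(-50\right)^{2} = 2500$)
$\left(k + Z\right) + c = \left(-461 + 16891\right) + 2500 = 16430 + 2500 = 18930$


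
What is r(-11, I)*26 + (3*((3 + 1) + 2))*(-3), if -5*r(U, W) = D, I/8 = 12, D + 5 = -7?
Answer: 42/5 ≈ 8.4000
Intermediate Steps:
D = -12 (D = -5 - 7 = -12)
I = 96 (I = 8*12 = 96)
r(U, W) = 12/5 (r(U, W) = -⅕*(-12) = 12/5)
r(-11, I)*26 + (3*((3 + 1) + 2))*(-3) = (12/5)*26 + (3*((3 + 1) + 2))*(-3) = 312/5 + (3*(4 + 2))*(-3) = 312/5 + (3*6)*(-3) = 312/5 + 18*(-3) = 312/5 - 54 = 42/5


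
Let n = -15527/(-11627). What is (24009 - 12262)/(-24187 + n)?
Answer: -136582369/281206722 ≈ -0.48570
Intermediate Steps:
n = 15527/11627 (n = -15527*(-1/11627) = 15527/11627 ≈ 1.3354)
(24009 - 12262)/(-24187 + n) = (24009 - 12262)/(-24187 + 15527/11627) = 11747/(-281206722/11627) = 11747*(-11627/281206722) = -136582369/281206722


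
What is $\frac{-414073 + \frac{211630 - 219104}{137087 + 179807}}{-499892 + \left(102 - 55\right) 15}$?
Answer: $\frac{65608628368}{79094682589} \approx 0.82949$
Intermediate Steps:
$\frac{-414073 + \frac{211630 - 219104}{137087 + 179807}}{-499892 + \left(102 - 55\right) 15} = \frac{-414073 - \frac{7474}{316894}}{-499892 + 47 \cdot 15} = \frac{-414073 - \frac{3737}{158447}}{-499892 + 705} = \frac{-414073 - \frac{3737}{158447}}{-499187} = \left(- \frac{65608628368}{158447}\right) \left(- \frac{1}{499187}\right) = \frac{65608628368}{79094682589}$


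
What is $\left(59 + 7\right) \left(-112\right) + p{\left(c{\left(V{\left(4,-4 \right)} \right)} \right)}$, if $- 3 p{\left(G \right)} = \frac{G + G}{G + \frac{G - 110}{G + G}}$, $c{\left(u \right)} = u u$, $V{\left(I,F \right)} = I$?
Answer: $- \frac{4635296}{627} \approx -7392.8$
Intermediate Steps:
$c{\left(u \right)} = u^{2}$
$p{\left(G \right)} = - \frac{2 G}{3 \left(G + \frac{-110 + G}{2 G}\right)}$ ($p{\left(G \right)} = - \frac{\left(G + G\right) \frac{1}{G + \frac{G - 110}{G + G}}}{3} = - \frac{2 G \frac{1}{G + \frac{-110 + G}{2 G}}}{3} = - \frac{2 G}{3 \left(G + \frac{-110 + G}{2 G}\right)}$)
$\left(59 + 7\right) \left(-112\right) + p{\left(c{\left(V{\left(4,-4 \right)} \right)} \right)} = \left(59 + 7\right) \left(-112\right) - \frac{4 \left(4^{2}\right)^{2}}{-330 + 3 \cdot 4^{2} + 6 \left(4^{2}\right)^{2}} = 66 \left(-112\right) - \frac{4 \cdot 16^{2}}{-330 + 3 \cdot 16 + 6 \cdot 16^{2}} = -7392 - \frac{1024}{-330 + 48 + 6 \cdot 256} = -7392 - \frac{1024}{-330 + 48 + 1536} = -7392 - \frac{1024}{1254} = -7392 - 1024 \cdot \frac{1}{1254} = -7392 - \frac{512}{627} = - \frac{4635296}{627}$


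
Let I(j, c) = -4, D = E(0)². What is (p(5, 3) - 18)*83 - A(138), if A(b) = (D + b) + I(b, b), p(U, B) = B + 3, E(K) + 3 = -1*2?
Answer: -1155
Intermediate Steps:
E(K) = -5 (E(K) = -3 - 1*2 = -3 - 2 = -5)
p(U, B) = 3 + B
D = 25 (D = (-5)² = 25)
A(b) = 21 + b (A(b) = (25 + b) - 4 = 21 + b)
(p(5, 3) - 18)*83 - A(138) = ((3 + 3) - 18)*83 - (21 + 138) = (6 - 18)*83 - 1*159 = -12*83 - 159 = -996 - 159 = -1155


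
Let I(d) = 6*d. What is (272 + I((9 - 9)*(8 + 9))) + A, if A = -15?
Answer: 257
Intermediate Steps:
(272 + I((9 - 9)*(8 + 9))) + A = (272 + 6*((9 - 9)*(8 + 9))) - 15 = (272 + 6*(0*17)) - 15 = (272 + 6*0) - 15 = (272 + 0) - 15 = 272 - 15 = 257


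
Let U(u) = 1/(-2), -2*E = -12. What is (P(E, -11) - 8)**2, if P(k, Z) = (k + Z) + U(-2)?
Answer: 729/4 ≈ 182.25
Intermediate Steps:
E = 6 (E = -1/2*(-12) = 6)
U(u) = -1/2
P(k, Z) = -1/2 + Z + k (P(k, Z) = (k + Z) - 1/2 = (Z + k) - 1/2 = -1/2 + Z + k)
(P(E, -11) - 8)**2 = ((-1/2 - 11 + 6) - 8)**2 = (-11/2 - 8)**2 = (-27/2)**2 = 729/4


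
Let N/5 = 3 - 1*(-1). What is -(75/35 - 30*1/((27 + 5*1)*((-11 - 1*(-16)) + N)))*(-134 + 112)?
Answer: 12969/280 ≈ 46.318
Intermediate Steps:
N = 20 (N = 5*(3 - 1*(-1)) = 5*(3 + 1) = 5*4 = 20)
-(75/35 - 30*1/((27 + 5*1)*((-11 - 1*(-16)) + N)))*(-134 + 112) = -(75/35 - 30*1/((27 + 5*1)*((-11 - 1*(-16)) + 20)))*(-134 + 112) = -(75*(1/35) - 30*1/((27 + 5)*((-11 + 16) + 20)))*(-22) = -(15/7 - 30*1/(32*(5 + 20)))*(-22) = -(15/7 - 30/(32*25))*(-22) = -(15/7 - 30/800)*(-22) = -(15/7 - 30*1/800)*(-22) = -(15/7 - 3/80)*(-22) = -1179*(-22)/560 = -1*(-12969/280) = 12969/280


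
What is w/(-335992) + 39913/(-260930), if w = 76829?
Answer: -16728719833/43835196280 ≈ -0.38163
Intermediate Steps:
w/(-335992) + 39913/(-260930) = 76829/(-335992) + 39913/(-260930) = 76829*(-1/335992) + 39913*(-1/260930) = -76829/335992 - 39913/260930 = -16728719833/43835196280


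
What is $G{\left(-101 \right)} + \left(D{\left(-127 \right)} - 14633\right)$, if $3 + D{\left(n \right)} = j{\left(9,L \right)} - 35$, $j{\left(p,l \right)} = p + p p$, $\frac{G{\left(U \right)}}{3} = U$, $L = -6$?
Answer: $-14884$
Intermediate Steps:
$G{\left(U \right)} = 3 U$
$j{\left(p,l \right)} = p + p^{2}$
$D{\left(n \right)} = 52$ ($D{\left(n \right)} = -3 - \left(35 - 9 \left(1 + 9\right)\right) = -3 + \left(9 \cdot 10 - 35\right) = -3 + \left(90 - 35\right) = -3 + 55 = 52$)
$G{\left(-101 \right)} + \left(D{\left(-127 \right)} - 14633\right) = 3 \left(-101\right) + \left(52 - 14633\right) = -303 - 14581 = -14884$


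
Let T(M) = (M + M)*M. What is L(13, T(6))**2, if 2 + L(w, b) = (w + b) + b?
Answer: 24025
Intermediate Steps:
T(M) = 2*M**2 (T(M) = (2*M)*M = 2*M**2)
L(w, b) = -2 + w + 2*b (L(w, b) = -2 + ((w + b) + b) = -2 + ((b + w) + b) = -2 + (w + 2*b) = -2 + w + 2*b)
L(13, T(6))**2 = (-2 + 13 + 2*(2*6**2))**2 = (-2 + 13 + 2*(2*36))**2 = (-2 + 13 + 2*72)**2 = (-2 + 13 + 144)**2 = 155**2 = 24025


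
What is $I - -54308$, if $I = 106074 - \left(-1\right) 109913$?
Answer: $270295$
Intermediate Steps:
$I = 215987$ ($I = 106074 - -109913 = 106074 + 109913 = 215987$)
$I - -54308 = 215987 - -54308 = 215987 + 54308 = 270295$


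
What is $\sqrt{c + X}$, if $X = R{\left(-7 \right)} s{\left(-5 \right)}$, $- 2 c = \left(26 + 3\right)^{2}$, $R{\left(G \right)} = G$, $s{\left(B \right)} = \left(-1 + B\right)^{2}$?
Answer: $\frac{i \sqrt{2690}}{2} \approx 25.933 i$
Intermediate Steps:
$c = - \frac{841}{2}$ ($c = - \frac{\left(26 + 3\right)^{2}}{2} = - \frac{29^{2}}{2} = \left(- \frac{1}{2}\right) 841 = - \frac{841}{2} \approx -420.5$)
$X = -252$ ($X = - 7 \left(-1 - 5\right)^{2} = - 7 \left(-6\right)^{2} = \left(-7\right) 36 = -252$)
$\sqrt{c + X} = \sqrt{- \frac{841}{2} - 252} = \sqrt{- \frac{1345}{2}} = \frac{i \sqrt{2690}}{2}$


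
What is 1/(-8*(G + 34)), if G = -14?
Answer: -1/160 ≈ -0.0062500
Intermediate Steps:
1/(-8*(G + 34)) = 1/(-8*(-14 + 34)) = 1/(-8*20) = 1/(-160) = -1/160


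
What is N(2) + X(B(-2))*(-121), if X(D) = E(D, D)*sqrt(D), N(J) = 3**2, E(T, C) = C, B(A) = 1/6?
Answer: 9 - 121*sqrt(6)/36 ≈ 0.76699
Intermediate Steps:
B(A) = 1/6
N(J) = 9
X(D) = D**(3/2) (X(D) = D*sqrt(D) = D**(3/2))
N(2) + X(B(-2))*(-121) = 9 + (1/6)**(3/2)*(-121) = 9 + (sqrt(6)/36)*(-121) = 9 - 121*sqrt(6)/36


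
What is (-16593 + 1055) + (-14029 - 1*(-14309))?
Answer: -15258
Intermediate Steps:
(-16593 + 1055) + (-14029 - 1*(-14309)) = -15538 + (-14029 + 14309) = -15538 + 280 = -15258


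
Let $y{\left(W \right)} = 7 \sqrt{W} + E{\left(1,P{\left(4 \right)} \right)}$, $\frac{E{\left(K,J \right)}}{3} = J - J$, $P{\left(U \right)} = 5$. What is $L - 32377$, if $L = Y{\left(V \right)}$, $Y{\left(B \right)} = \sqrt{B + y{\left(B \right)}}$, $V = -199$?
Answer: $-32377 + \sqrt{-199 + 7 i \sqrt{199}} \approx -32374.0 + 14.511 i$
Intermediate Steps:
$E{\left(K,J \right)} = 0$ ($E{\left(K,J \right)} = 3 \left(J - J\right) = 3 \cdot 0 = 0$)
$y{\left(W \right)} = 7 \sqrt{W}$ ($y{\left(W \right)} = 7 \sqrt{W} + 0 = 7 \sqrt{W}$)
$Y{\left(B \right)} = \sqrt{B + 7 \sqrt{B}}$
$L = \sqrt{-199 + 7 i \sqrt{199}}$ ($L = \sqrt{-199 + 7 \sqrt{-199}} = \sqrt{-199 + 7 i \sqrt{199}} \approx 3.4024 + 14.511 i$)
$L - 32377 = \sqrt{-199 + 7 i \sqrt{199}} - 32377 = -32377 + \sqrt{-199 + 7 i \sqrt{199}}$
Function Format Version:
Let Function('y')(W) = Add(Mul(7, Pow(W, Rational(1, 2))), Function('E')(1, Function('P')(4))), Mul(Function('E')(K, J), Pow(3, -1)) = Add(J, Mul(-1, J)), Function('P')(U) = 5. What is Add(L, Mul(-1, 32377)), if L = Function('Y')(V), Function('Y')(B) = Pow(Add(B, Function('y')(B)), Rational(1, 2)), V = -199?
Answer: Add(-32377, Pow(Add(-199, Mul(7, I, Pow(199, Rational(1, 2)))), Rational(1, 2))) ≈ Add(-32374., Mul(14.511, I))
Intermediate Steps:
Function('E')(K, J) = 0 (Function('E')(K, J) = Mul(3, Add(J, Mul(-1, J))) = Mul(3, 0) = 0)
Function('y')(W) = Mul(7, Pow(W, Rational(1, 2))) (Function('y')(W) = Add(Mul(7, Pow(W, Rational(1, 2))), 0) = Mul(7, Pow(W, Rational(1, 2))))
Function('Y')(B) = Pow(Add(B, Mul(7, Pow(B, Rational(1, 2)))), Rational(1, 2))
L = Pow(Add(-199, Mul(7, I, Pow(199, Rational(1, 2)))), Rational(1, 2)) (L = Pow(Add(-199, Mul(7, Pow(-199, Rational(1, 2)))), Rational(1, 2)) = Pow(Add(-199, Mul(7, Mul(I, Pow(199, Rational(1, 2))))), Rational(1, 2)) = Pow(Add(-199, Mul(7, I, Pow(199, Rational(1, 2)))), Rational(1, 2)) ≈ Add(3.4024, Mul(14.511, I)))
Add(L, Mul(-1, 32377)) = Add(Pow(Add(-199, Mul(7, I, Pow(199, Rational(1, 2)))), Rational(1, 2)), Mul(-1, 32377)) = Add(Pow(Add(-199, Mul(7, I, Pow(199, Rational(1, 2)))), Rational(1, 2)), -32377) = Add(-32377, Pow(Add(-199, Mul(7, I, Pow(199, Rational(1, 2)))), Rational(1, 2)))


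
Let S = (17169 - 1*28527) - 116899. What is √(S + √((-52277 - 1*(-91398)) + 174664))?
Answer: √(-128257 + 13*√1265) ≈ 357.48*I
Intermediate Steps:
S = -128257 (S = (17169 - 28527) - 116899 = -11358 - 116899 = -128257)
√(S + √((-52277 - 1*(-91398)) + 174664)) = √(-128257 + √((-52277 - 1*(-91398)) + 174664)) = √(-128257 + √((-52277 + 91398) + 174664)) = √(-128257 + √(39121 + 174664)) = √(-128257 + √213785) = √(-128257 + 13*√1265)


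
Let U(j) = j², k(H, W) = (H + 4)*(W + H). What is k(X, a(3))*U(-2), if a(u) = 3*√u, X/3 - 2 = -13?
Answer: 3828 - 348*√3 ≈ 3225.2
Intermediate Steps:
X = -33 (X = 6 + 3*(-13) = 6 - 39 = -33)
k(H, W) = (4 + H)*(H + W)
k(X, a(3))*U(-2) = ((-33)² + 4*(-33) + 4*(3*√3) - 99*√3)*(-2)² = (1089 - 132 + 12*√3 - 99*√3)*4 = (957 - 87*√3)*4 = 3828 - 348*√3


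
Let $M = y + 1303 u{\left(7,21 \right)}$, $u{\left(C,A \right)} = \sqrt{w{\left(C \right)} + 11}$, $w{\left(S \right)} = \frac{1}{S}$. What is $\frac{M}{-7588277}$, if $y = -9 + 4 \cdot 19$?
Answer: $- \frac{67}{7588277} - \frac{1303 \sqrt{546}}{53117939} \approx -0.00058202$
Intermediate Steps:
$y = 67$ ($y = -9 + 76 = 67$)
$u{\left(C,A \right)} = \sqrt{11 + \frac{1}{C}}$ ($u{\left(C,A \right)} = \sqrt{\frac{1}{C} + 11} = \sqrt{11 + \frac{1}{C}}$)
$M = 67 + \frac{1303 \sqrt{546}}{7}$ ($M = 67 + 1303 \sqrt{11 + \frac{1}{7}} = 67 + 1303 \sqrt{\frac{78}{7}} = 67 + 1303 \frac{\sqrt{546}}{7} = 67 + \frac{1303 \sqrt{546}}{7} \approx 4416.5$)
$\frac{M}{-7588277} = \frac{67 + \frac{1303 \sqrt{546}}{7}}{-7588277} = \left(67 + \frac{1303 \sqrt{546}}{7}\right) \left(- \frac{1}{7588277}\right) = - \frac{67}{7588277} - \frac{1303 \sqrt{546}}{53117939}$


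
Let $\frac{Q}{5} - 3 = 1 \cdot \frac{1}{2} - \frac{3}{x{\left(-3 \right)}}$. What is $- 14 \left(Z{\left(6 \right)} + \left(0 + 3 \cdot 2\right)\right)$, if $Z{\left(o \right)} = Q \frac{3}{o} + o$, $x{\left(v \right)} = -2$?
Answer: $-343$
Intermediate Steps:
$Q = 25$ ($Q = 15 + 5 \left(1 \cdot \frac{1}{2} - \frac{3}{-2}\right) = 15 + 5 \left(1 \cdot \frac{1}{2} - - \frac{3}{2}\right) = 15 + 5 \left(\frac{1}{2} + \frac{3}{2}\right) = 15 + 5 \cdot 2 = 15 + 10 = 25$)
$Z{\left(o \right)} = o + \frac{75}{o}$ ($Z{\left(o \right)} = 25 \frac{3}{o} + o = \frac{75}{o} + o = o + \frac{75}{o}$)
$- 14 \left(Z{\left(6 \right)} + \left(0 + 3 \cdot 2\right)\right) = - 14 \left(\left(6 + \frac{75}{6}\right) + \left(0 + 3 \cdot 2\right)\right) = - 14 \left(\left(6 + 75 \cdot \frac{1}{6}\right) + \left(0 + 6\right)\right) = - 14 \left(\left(6 + \frac{25}{2}\right) + 6\right) = - 14 \left(\frac{37}{2} + 6\right) = \left(-14\right) \frac{49}{2} = -343$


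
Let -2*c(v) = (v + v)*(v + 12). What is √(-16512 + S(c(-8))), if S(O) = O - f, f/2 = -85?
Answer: I*√16310 ≈ 127.71*I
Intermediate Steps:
f = -170 (f = 2*(-85) = -170)
c(v) = -v*(12 + v) (c(v) = -(v + v)*(v + 12)/2 = -2*v*(12 + v)/2 = -v*(12 + v))
S(O) = 170 + O (S(O) = O - 1*(-170) = O + 170 = 170 + O)
√(-16512 + S(c(-8))) = √(-16512 + (170 - 1*(-8)*(12 - 8))) = √(-16512 + (170 - 1*(-8)*4)) = √(-16512 + (170 + 32)) = √(-16512 + 202) = √(-16310) = I*√16310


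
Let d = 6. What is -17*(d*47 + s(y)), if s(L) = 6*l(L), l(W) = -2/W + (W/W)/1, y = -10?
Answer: -24582/5 ≈ -4916.4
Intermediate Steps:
l(W) = 1 - 2/W (l(W) = -2/W + 1*1 = -2/W + 1 = 1 - 2/W)
s(L) = 6*(-2 + L)/L (s(L) = 6*((-2 + L)/L) = 6*(-2 + L)/L)
-17*(d*47 + s(y)) = -17*(6*47 + (6 - 12/(-10))) = -17*(282 + (6 - 12*(-⅒))) = -17*(282 + (6 + 6/5)) = -17*(282 + 36/5) = -17*1446/5 = -24582/5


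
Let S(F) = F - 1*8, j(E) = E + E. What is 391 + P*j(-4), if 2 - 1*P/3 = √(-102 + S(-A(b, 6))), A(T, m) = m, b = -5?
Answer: 343 + 48*I*√29 ≈ 343.0 + 258.49*I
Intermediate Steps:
j(E) = 2*E
S(F) = -8 + F (S(F) = F - 8 = -8 + F)
P = 6 - 6*I*√29 (P = 6 - 3*√(-102 + (-8 - 1*6)) = 6 - 3*√(-102 + (-8 - 6)) = 6 - 3*√(-102 - 14) = 6 - 6*I*√29 ≈ 6.0 - 32.311*I)
391 + P*j(-4) = 391 + (6 - 6*I*√29)*(2*(-4)) = 391 + (6 - 6*I*√29)*(-8) = 391 + (-48 + 48*I*√29) = 343 + 48*I*√29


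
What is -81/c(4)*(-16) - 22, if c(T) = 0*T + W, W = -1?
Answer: -1318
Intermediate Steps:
c(T) = -1 (c(T) = 0*T - 1 = 0 - 1 = -1)
-81/c(4)*(-16) - 22 = -81/(-1)*(-16) - 22 = -81*(-1)*(-16) - 22 = 81*(-16) - 22 = -1296 - 22 = -1318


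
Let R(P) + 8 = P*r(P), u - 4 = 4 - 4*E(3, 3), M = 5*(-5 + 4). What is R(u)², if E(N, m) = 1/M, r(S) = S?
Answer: 3013696/625 ≈ 4821.9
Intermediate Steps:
M = -5 (M = 5*(-1) = -5)
E(N, m) = -⅕ (E(N, m) = 1/(-5) = -⅕)
u = 44/5 (u = 4 + (4 - 4*(-⅕)) = 4 + (4 + ⅘) = 4 + 24/5 = 44/5 ≈ 8.8000)
R(P) = -8 + P² (R(P) = -8 + P*P = -8 + P²)
R(u)² = (-8 + (44/5)²)² = (-8 + 1936/25)² = (1736/25)² = 3013696/625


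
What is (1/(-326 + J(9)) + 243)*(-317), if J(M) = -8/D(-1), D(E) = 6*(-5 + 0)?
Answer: -376368711/4886 ≈ -77030.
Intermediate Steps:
D(E) = -30 (D(E) = 6*(-5) = -30)
J(M) = 4/15 (J(M) = -8/(-30) = -8*(-1/30) = 4/15)
(1/(-326 + J(9)) + 243)*(-317) = (1/(-326 + 4/15) + 243)*(-317) = (1/(-4886/15) + 243)*(-317) = (-15/4886 + 243)*(-317) = (1187283/4886)*(-317) = -376368711/4886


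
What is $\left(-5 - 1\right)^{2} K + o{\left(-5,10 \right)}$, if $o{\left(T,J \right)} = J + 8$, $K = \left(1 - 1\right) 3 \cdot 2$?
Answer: $18$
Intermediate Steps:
$K = 0$ ($K = 0 \cdot 6 = 0$)
$o{\left(T,J \right)} = 8 + J$
$\left(-5 - 1\right)^{2} K + o{\left(-5,10 \right)} = \left(-5 - 1\right)^{2} \cdot 0 + \left(8 + 10\right) = \left(-6\right)^{2} \cdot 0 + 18 = 36 \cdot 0 + 18 = 0 + 18 = 18$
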